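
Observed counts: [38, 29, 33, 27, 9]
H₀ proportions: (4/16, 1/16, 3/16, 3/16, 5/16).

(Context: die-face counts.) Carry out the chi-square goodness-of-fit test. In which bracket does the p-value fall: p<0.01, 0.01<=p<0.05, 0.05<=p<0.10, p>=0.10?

n = 136; E_i = n·p_i = [34.00, 8.50, 25.50, 25.50, 42.50]
χ² = (38−34.00)²/34.00 + (29−8.50)²/8.50 + (33−25.50)²/25.50 + (27−25.50)²/25.50 + (9−42.50)²/42.50 = 78.6118
df = 4
p-value (upper-tail) = 0.00000
→ bracket: p<0.01

p-value bracket: p<0.01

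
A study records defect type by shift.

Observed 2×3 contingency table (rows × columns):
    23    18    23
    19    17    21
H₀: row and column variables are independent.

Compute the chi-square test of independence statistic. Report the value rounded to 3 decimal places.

test statistic = 0.096

Row totals [64, 57], col totals [42, 35, 44], n=121
χ² = (23−22.21)²/22.21 + (18−18.51)²/18.51 + (23−23.27)²/23.27 + (19−19.79)²/19.79 + (17−16.49)²/16.49 + (21−20.73)²/20.73 = 0.0958
df = 2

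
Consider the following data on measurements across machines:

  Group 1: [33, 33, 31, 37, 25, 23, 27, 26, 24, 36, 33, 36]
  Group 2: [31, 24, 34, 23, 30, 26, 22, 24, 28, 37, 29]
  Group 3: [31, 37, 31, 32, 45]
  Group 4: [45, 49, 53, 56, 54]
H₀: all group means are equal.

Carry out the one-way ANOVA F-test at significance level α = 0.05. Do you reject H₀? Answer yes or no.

Group means [30.33, 28.00, 35.20, 51.40], grand mean 33.485
SSB = Σnᵢ(x̄ᵢ−x̄)² = 2069.576; SSW = ΣΣ(x−x̄ᵢ)² = 732.667
MSB = 2069.576/3 = 689.8586; MSW = 732.667/29 = 25.2644
F = MSB/MSW = 27.3056
df = (3, 29)
p-value (upper-tail) = 0.00000
At α=0.05: p < α → reject H₀

reject H₀: yes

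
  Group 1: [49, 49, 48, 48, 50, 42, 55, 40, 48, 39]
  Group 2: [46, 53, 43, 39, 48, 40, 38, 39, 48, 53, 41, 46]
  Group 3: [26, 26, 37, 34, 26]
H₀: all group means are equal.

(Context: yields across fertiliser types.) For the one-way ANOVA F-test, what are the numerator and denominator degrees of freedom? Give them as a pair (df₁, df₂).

degrees of freedom = [2, 24]

k = 3 groups, N = 27 total
df = (k−1, N−k) = (3−1, 27−3) = (2, 24)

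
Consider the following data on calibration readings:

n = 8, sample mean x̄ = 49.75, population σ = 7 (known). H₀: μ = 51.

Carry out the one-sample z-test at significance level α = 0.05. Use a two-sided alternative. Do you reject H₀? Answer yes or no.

reject H₀: no

SE = σ/√n = 7/√8 = 2.4749
z = (x̄−μ₀)/SE = (49.75−51)/2.4749 = -0.5051
p-value (two-sided) = 0.61351
At α=0.05: p ≥ α → fail to reject H₀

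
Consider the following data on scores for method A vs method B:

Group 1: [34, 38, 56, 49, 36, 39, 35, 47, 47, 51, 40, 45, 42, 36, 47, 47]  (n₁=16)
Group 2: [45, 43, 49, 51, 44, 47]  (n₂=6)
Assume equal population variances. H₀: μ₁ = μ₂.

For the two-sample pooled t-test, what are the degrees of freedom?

df = n₁ + n₂ − 2 = 16 + 6 − 2 = 20

degrees of freedom = 20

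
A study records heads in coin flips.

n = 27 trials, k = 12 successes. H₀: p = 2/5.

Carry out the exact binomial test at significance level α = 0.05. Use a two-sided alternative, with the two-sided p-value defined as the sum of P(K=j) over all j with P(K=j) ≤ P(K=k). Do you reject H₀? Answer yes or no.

Exact binomial: n=27, k=12, p₀=2/5=0.4000
P(X=j) = C(n,j)·p₀^j·(1−p₀)^(n−j); p = Σ P(X=j) over j with P(X=j) ≤ P(X=12)
p-value (two-sided) = 0.69599
At α=0.05: p ≥ α → fail to reject H₀

reject H₀: no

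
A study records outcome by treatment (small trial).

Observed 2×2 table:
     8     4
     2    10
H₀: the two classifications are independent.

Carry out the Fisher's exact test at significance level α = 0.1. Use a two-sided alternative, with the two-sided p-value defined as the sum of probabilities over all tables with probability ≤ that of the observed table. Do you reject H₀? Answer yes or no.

Margins: r₁=12, r₂=12, c₁=10, c₂=14, n=24
p_obs = C(12,8)·C(12,2)/C(24,10); sum pmf over tables with pmf ≤ p_obs
p-value (two-sided) = 0.03607
At α=0.1: p < α → reject H₀

reject H₀: yes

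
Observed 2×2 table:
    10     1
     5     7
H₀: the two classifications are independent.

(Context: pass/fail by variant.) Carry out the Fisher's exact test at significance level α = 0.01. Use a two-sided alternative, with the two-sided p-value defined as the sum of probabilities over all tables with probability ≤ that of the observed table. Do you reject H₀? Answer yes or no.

Margins: r₁=11, r₂=12, c₁=15, c₂=8, n=23
p_obs = C(11,10)·C(12,5)/C(23,15); sum pmf over tables with pmf ≤ p_obs
p-value (two-sided) = 0.02719
At α=0.01: p ≥ α → fail to reject H₀

reject H₀: no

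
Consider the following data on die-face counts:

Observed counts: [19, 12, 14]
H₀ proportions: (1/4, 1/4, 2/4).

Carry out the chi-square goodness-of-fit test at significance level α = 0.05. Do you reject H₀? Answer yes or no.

reject H₀: yes

n = 45; E_i = n·p_i = [11.25, 11.25, 22.50]
χ² = (19−11.25)²/11.25 + (12−11.25)²/11.25 + (14−22.50)²/22.50 = 8.6000
df = 2
p-value (upper-tail) = 0.01357
At α=0.05: p < α → reject H₀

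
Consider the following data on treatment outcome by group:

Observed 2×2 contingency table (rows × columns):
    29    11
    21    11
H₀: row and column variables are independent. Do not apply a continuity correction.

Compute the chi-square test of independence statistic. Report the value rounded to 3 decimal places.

Row totals [40, 32], col totals [50, 22], n=72
χ² = (29−27.78)²/27.78 + (11−12.22)²/12.22 + (21−22.22)²/22.22 + (11−9.78)²/9.78 = 0.3960
df = 1

test statistic = 0.396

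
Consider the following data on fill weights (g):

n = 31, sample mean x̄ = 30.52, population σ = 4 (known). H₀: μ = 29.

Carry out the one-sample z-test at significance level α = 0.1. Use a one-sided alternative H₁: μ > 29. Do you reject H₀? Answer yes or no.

reject H₀: yes

SE = σ/√n = 4/√31 = 0.7184
z = (x̄−μ₀)/SE = (30.52−29)/0.7184 = 2.1158
p-value (one-sided, H₁ greater) = 0.01718
At α=0.1: p < α → reject H₀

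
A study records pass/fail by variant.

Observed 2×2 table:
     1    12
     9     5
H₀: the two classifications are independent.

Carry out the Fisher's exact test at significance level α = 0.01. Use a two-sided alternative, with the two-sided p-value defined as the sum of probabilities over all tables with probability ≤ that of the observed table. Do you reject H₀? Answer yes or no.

Margins: r₁=13, r₂=14, c₁=10, c₂=17, n=27
p_obs = C(13,1)·C(14,9)/C(27,10); sum pmf over tables with pmf ≤ p_obs
p-value (two-sided) = 0.00442
At α=0.01: p < α → reject H₀

reject H₀: yes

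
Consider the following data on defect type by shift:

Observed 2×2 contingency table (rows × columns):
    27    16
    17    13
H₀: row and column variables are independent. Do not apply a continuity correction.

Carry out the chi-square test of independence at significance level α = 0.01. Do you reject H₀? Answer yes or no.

Row totals [43, 30], col totals [44, 29], n=73
χ² = (27−25.92)²/25.92 + (16−17.08)²/17.08 + (17−18.08)²/18.08 + (13−11.92)²/11.92 = 0.2768
df = 1
p-value (upper-tail) = 0.59882
At α=0.01: p ≥ α → fail to reject H₀

reject H₀: no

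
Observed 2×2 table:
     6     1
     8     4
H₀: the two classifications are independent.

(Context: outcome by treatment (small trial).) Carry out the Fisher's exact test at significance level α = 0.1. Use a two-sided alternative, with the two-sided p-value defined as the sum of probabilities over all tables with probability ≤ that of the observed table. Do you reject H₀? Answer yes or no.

Margins: r₁=7, r₂=12, c₁=14, c₂=5, n=19
p_obs = C(7,6)·C(12,8)/C(19,14); sum pmf over tables with pmf ≤ p_obs
p-value (two-sided) = 0.60268
At α=0.1: p ≥ α → fail to reject H₀

reject H₀: no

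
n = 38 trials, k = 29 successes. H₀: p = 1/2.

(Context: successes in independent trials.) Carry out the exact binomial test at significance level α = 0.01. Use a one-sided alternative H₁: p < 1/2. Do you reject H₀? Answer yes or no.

reject H₀: no

Exact binomial: n=38, k=29, p₀=1/2=0.5000
P(X≤29) from Σ C(n,i)·p₀^i·(1−p₀)^(n−i)
p-value (one-sided, H₁ less) = 0.99976
At α=0.01: p ≥ α → fail to reject H₀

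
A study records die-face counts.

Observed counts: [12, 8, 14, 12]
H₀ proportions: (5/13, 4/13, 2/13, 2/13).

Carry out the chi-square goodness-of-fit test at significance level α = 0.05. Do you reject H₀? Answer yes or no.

n = 46; E_i = n·p_i = [17.69, 14.15, 7.08, 7.08]
χ² = (12−17.69)²/17.69 + (8−14.15)²/14.15 + (14−7.08)²/7.08 + (12−7.08)²/7.08 = 14.7043
df = 3
p-value (upper-tail) = 0.00209
At α=0.05: p < α → reject H₀

reject H₀: yes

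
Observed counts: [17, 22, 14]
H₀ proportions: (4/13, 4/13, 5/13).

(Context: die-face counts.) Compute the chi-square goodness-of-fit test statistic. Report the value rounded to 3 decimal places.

n = 53; E_i = n·p_i = [16.31, 16.31, 20.38]
χ² = (17−16.31)²/16.31 + (22−16.31)²/16.31 + (14−20.38)²/20.38 = 4.0160
df = 2

test statistic = 4.016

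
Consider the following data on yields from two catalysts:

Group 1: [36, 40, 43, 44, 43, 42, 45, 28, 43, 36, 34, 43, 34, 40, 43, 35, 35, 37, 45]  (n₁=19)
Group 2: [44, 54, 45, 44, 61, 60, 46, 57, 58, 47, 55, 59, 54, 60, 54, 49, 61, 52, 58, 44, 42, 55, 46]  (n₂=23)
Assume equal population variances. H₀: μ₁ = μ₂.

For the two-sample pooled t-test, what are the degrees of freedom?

degrees of freedom = 40

df = n₁ + n₂ − 2 = 19 + 23 − 2 = 40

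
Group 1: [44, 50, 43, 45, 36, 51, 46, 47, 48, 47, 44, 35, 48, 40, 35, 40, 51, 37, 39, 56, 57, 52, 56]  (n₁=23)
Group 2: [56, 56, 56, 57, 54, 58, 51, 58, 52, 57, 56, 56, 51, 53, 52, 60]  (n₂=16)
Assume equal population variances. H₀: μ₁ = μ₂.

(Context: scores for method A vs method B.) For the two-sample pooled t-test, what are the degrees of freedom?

df = n₁ + n₂ − 2 = 23 + 16 − 2 = 37

degrees of freedom = 37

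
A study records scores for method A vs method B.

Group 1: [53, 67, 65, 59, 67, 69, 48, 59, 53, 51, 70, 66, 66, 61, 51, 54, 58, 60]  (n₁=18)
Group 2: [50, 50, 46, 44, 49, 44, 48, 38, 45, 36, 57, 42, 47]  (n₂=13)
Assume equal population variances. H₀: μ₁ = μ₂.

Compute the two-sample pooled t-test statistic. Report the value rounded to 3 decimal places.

x̄₁=59.833, s₁=6.956, n₁=18
x̄₂=45.846, s₂=5.444, n₂=13
s_p² = [17·6.956² + 12·5.444²]/29 = 40.6273
SE = √(s_p²·(1/18+1/13)) = 2.3200
t = (59.833−45.846)/2.3200 = 6.0290
df = 29

test statistic = 6.029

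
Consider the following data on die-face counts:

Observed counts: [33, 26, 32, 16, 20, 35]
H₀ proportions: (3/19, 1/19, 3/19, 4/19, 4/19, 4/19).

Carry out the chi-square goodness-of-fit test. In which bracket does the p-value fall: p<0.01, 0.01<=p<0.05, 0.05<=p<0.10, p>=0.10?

n = 162; E_i = n·p_i = [25.58, 8.53, 25.58, 34.11, 34.11, 34.11]
χ² = (33−25.58)²/25.58 + (26−8.53)²/8.53 + (32−25.58)²/25.58 + (16−34.11)²/34.11 + (20−34.11)²/34.11 + (35−34.11)²/34.11 = 55.0437
df = 5
p-value (upper-tail) = 0.00000
→ bracket: p<0.01

p-value bracket: p<0.01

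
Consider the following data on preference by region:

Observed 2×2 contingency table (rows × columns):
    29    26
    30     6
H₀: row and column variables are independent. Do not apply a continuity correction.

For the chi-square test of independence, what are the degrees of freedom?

degrees of freedom = 1

df = (r−1)(c−1) = (2−1)·(2−1) = 1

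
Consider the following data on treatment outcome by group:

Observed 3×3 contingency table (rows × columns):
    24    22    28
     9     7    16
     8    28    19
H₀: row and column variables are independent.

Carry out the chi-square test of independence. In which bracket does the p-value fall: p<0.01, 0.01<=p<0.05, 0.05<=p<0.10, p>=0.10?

Row totals [74, 32, 55], col totals [41, 57, 63], n=161
χ² = (24−18.84)²/18.84 + (22−26.20)²/26.20 + (28−28.96)²/28.96 + (9−8.15)²/8.15 + (7−11.33)²/11.33 + (16−12.52)²/12.52 + (8−14.01)²/14.01 + (28−19.47)²/19.47 + (19−21.52)²/21.52 = 11.4301
df = 4
p-value (upper-tail) = 0.02213
→ bracket: 0.01<=p<0.05

p-value bracket: 0.01<=p<0.05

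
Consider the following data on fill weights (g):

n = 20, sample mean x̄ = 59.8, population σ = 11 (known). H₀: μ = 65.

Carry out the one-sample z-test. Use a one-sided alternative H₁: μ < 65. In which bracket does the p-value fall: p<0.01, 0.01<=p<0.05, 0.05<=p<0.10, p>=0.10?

SE = σ/√n = 11/√20 = 2.4597
z = (x̄−μ₀)/SE = (59.8−65)/2.4597 = -2.1141
p-value (one-sided, H₁ less) = 0.01725
→ bracket: 0.01<=p<0.05

p-value bracket: 0.01<=p<0.05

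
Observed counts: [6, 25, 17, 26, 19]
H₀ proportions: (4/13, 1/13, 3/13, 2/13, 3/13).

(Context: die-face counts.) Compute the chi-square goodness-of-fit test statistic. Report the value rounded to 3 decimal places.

n = 93; E_i = n·p_i = [28.62, 7.15, 21.46, 14.31, 21.46]
χ² = (6−28.62)²/28.62 + (25−7.15)²/7.15 + (17−21.46)²/21.46 + (26−14.31)²/14.31 + (19−21.46)²/21.46 = 73.1577
df = 4

test statistic = 73.158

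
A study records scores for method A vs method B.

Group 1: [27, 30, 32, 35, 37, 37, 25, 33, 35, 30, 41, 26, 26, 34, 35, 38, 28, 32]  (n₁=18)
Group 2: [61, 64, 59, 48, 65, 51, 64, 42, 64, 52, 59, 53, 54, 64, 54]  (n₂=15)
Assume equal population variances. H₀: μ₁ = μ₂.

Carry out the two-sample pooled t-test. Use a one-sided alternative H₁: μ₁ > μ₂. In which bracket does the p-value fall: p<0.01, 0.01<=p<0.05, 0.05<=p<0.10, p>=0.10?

x̄₁=32.278, s₁=4.650, n₁=18
x̄₂=56.933, s₂=6.995, n₂=15
s_p² = [17·4.650² + 14·6.995²]/31 = 33.9530
SE = √(s_p²·(1/18+1/15)) = 2.0371
t = (32.278−56.933)/2.0371 = -12.1032
df = 31
p-value (one-sided, H₁ greater) = 1.00000
→ bracket: p>=0.10

p-value bracket: p>=0.10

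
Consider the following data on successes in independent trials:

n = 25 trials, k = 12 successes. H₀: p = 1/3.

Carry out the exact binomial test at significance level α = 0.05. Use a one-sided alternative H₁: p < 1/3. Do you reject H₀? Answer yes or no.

reject H₀: no

Exact binomial: n=25, k=12, p₀=1/3=0.3333
P(X≤12) from Σ C(n,i)·p₀^i·(1−p₀)^(n−i)
p-value (one-sided, H₁ less) = 0.95849
At α=0.05: p ≥ α → fail to reject H₀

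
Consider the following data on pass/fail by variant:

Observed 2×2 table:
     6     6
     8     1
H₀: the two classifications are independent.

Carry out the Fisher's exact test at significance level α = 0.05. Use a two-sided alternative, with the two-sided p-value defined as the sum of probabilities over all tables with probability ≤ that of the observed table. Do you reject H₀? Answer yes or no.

reject H₀: no

Margins: r₁=12, r₂=9, c₁=14, c₂=7, n=21
p_obs = C(12,6)·C(9,8)/C(21,14); sum pmf over tables with pmf ≤ p_obs
p-value (two-sided) = 0.15882
At α=0.05: p ≥ α → fail to reject H₀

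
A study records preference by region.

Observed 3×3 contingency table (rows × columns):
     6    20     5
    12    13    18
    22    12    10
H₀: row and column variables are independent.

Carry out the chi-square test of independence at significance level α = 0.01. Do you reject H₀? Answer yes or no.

Row totals [31, 43, 44], col totals [40, 45, 33], n=118
χ² = (6−10.51)²/10.51 + (20−11.82)²/11.82 + (5−8.67)²/8.67 + (12−14.58)²/14.58 + (13−16.40)²/16.40 + (18−12.03)²/12.03 + (22−14.92)²/14.92 + (12−16.78)²/16.78 + (10−12.31)²/12.31 = 18.4311
df = 4
p-value (upper-tail) = 0.00102
At α=0.01: p < α → reject H₀

reject H₀: yes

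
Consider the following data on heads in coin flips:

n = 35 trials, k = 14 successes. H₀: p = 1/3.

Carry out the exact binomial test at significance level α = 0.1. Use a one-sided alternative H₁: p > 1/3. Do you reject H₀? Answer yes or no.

reject H₀: no

Exact binomial: n=35, k=14, p₀=1/3=0.3333
P(X≥14) from Σ C(n,i)·p₀^i·(1−p₀)^(n−i)
p-value (one-sided, H₁ greater) = 0.25206
At α=0.1: p ≥ α → fail to reject H₀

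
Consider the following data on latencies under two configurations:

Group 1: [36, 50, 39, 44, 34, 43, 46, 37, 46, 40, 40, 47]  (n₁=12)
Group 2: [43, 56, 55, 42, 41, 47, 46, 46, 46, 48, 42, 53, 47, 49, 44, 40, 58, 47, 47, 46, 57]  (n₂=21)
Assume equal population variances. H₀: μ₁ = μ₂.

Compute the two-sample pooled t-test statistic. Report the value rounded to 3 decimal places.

test statistic = -3.089

x̄₁=41.833, s₁=4.933, n₁=12
x̄₂=47.619, s₂=5.305, n₂=21
s_p² = [11·4.933² + 20·5.305²]/31 = 26.7942
SE = √(s_p²·(1/12+1/21)) = 1.8732
t = (41.833−47.619)/1.8732 = -3.0887
df = 31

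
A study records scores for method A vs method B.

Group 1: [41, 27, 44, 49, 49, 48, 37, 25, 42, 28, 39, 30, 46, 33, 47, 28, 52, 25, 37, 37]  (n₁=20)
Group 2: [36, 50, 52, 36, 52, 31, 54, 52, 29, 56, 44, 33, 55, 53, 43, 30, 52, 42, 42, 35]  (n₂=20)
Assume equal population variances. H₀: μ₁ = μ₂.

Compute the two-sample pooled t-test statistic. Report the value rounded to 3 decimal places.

x̄₁=38.200, s₁=8.871, n₁=20
x̄₂=43.850, s₂=9.366, n₂=20
s_p² = [19·8.871² + 19·9.366²]/38 = 83.2039
SE = √(s_p²·(1/20+1/20)) = 2.8845
t = (38.200−43.850)/2.8845 = -1.9587
df = 38

test statistic = -1.959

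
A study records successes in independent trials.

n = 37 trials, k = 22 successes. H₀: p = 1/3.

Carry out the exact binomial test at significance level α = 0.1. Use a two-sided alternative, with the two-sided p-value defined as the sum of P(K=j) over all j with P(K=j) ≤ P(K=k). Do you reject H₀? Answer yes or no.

reject H₀: yes

Exact binomial: n=37, k=22, p₀=1/3=0.3333
P(X=j) = C(n,j)·p₀^j·(1−p₀)^(n−j); p = Σ P(X=j) over j with P(X=j) ≤ P(X=22)
p-value (two-sided) = 0.00134
At α=0.1: p < α → reject H₀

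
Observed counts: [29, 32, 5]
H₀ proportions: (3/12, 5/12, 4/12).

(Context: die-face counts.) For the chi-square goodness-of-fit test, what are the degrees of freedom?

df = k − 1 = 3 − 1 = 2

degrees of freedom = 2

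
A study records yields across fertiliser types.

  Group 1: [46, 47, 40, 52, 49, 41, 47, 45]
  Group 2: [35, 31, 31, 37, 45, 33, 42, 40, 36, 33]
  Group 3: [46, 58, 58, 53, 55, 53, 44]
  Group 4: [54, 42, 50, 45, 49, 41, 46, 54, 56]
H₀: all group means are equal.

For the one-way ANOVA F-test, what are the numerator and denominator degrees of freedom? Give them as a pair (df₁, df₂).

k = 4 groups, N = 34 total
df = (k−1, N−k) = (4−1, 34−4) = (3, 30)

degrees of freedom = [3, 30]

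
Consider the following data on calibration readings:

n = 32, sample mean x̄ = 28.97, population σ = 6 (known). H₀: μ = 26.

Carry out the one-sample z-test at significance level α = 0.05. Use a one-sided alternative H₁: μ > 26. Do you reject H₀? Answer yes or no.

SE = σ/√n = 6/√32 = 1.0607
z = (x̄−μ₀)/SE = (28.97−26)/1.0607 = 2.8001
p-value (one-sided, H₁ greater) = 0.00255
At α=0.05: p < α → reject H₀

reject H₀: yes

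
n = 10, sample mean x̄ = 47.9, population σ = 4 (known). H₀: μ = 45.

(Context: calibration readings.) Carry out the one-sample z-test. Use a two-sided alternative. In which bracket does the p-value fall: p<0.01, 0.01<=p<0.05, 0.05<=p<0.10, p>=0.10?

p-value bracket: 0.01<=p<0.05

SE = σ/√n = 4/√10 = 1.2649
z = (x̄−μ₀)/SE = (47.9−45)/1.2649 = 2.2927
p-value (two-sided) = 0.02187
→ bracket: 0.01<=p<0.05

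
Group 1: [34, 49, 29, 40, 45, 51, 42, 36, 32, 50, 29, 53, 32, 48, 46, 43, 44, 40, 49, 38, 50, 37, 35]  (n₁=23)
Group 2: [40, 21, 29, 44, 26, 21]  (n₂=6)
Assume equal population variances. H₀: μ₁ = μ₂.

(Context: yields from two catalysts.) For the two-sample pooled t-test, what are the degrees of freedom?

df = n₁ + n₂ − 2 = 23 + 6 − 2 = 27

degrees of freedom = 27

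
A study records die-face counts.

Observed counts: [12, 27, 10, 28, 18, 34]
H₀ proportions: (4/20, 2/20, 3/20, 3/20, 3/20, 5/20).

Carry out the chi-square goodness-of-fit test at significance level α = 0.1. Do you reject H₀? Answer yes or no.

reject H₀: yes

n = 129; E_i = n·p_i = [25.80, 12.90, 19.35, 19.35, 19.35, 32.25]
χ² = (12−25.80)²/25.80 + (27−12.90)²/12.90 + (10−19.35)²/19.35 + (28−19.35)²/19.35 + (18−19.35)²/19.35 + (34−32.25)²/32.25 = 31.3669
df = 5
p-value (upper-tail) = 0.00001
At α=0.1: p < α → reject H₀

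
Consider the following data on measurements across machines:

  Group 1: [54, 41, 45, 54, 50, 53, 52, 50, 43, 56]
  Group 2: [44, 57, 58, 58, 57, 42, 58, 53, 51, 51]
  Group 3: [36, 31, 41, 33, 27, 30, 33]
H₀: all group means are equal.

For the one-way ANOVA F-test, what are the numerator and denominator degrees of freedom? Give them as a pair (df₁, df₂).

degrees of freedom = [2, 24]

k = 3 groups, N = 27 total
df = (k−1, N−k) = (3−1, 27−3) = (2, 24)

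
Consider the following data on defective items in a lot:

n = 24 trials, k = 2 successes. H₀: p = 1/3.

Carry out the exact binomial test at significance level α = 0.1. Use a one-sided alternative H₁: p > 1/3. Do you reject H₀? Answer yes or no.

Exact binomial: n=24, k=2, p₀=1/3=0.3333
P(X≥2) from Σ C(n,i)·p₀^i·(1−p₀)^(n−i)
p-value (one-sided, H₁ greater) = 0.99923
At α=0.1: p ≥ α → fail to reject H₀

reject H₀: no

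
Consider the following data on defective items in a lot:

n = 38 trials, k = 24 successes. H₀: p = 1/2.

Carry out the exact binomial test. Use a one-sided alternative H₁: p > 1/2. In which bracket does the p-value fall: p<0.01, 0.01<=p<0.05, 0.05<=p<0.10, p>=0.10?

Exact binomial: n=38, k=24, p₀=1/2=0.5000
P(X≥24) from Σ C(n,i)·p₀^i·(1−p₀)^(n−i)
p-value (one-sided, H₁ greater) = 0.07165
→ bracket: 0.05<=p<0.10

p-value bracket: 0.05<=p<0.10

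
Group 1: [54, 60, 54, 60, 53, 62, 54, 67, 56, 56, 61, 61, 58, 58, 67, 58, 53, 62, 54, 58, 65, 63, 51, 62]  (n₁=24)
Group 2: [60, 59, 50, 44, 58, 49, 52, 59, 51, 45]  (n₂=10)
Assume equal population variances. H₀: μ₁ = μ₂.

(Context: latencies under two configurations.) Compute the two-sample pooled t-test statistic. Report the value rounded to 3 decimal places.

test statistic = 3.165

x̄₁=58.625, s₁=4.528, n₁=24
x̄₂=52.700, s₂=5.964, n₂=10
s_p² = [23·4.528² + 9·5.964²]/32 = 24.7414
SE = √(s_p²·(1/24+1/10)) = 1.8722
t = (58.625−52.700)/1.8722 = 3.1648
df = 32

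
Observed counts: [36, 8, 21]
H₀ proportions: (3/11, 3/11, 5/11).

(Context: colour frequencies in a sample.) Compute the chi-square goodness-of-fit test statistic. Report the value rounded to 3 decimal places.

test statistic = 26.644

n = 65; E_i = n·p_i = [17.73, 17.73, 29.55]
χ² = (36−17.73)²/17.73 + (8−17.73)²/17.73 + (21−29.55)²/29.55 = 26.6441
df = 2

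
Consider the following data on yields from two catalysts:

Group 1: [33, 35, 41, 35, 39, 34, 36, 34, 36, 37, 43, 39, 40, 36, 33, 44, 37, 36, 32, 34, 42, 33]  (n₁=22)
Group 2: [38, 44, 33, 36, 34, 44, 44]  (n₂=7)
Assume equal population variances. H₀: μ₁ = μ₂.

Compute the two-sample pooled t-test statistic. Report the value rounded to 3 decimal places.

test statistic = -1.334

x̄₁=36.773, s₁=3.477, n₁=22
x̄₂=39.000, s₂=4.933, n₂=7
s_p² = [21·3.477² + 6·4.933²]/27 = 14.8098
SE = √(s_p²·(1/22+1/7)) = 1.6700
t = (36.773−39.000)/1.6700 = -1.3337
df = 27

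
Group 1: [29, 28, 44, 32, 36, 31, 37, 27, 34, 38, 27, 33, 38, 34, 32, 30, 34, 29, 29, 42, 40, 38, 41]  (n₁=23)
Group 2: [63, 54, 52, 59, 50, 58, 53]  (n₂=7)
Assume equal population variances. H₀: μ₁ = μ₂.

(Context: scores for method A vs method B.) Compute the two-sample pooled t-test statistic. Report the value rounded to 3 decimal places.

x̄₁=34.043, s₁=5.013, n₁=23
x̄₂=55.571, s₂=4.577, n₂=7
s_p² = [22·5.013² + 6·4.577²]/28 = 24.2382
SE = √(s_p²·(1/23+1/7)) = 2.1252
t = (34.043−55.571)/2.1252 = -10.1299
df = 28

test statistic = -10.130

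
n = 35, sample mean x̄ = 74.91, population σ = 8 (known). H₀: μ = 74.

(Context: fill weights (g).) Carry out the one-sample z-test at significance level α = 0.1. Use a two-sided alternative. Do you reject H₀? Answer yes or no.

SE = σ/√n = 8/√35 = 1.3522
z = (x̄−μ₀)/SE = (74.91−74)/1.3522 = 0.6730
p-value (two-sided) = 0.50098
At α=0.1: p ≥ α → fail to reject H₀

reject H₀: no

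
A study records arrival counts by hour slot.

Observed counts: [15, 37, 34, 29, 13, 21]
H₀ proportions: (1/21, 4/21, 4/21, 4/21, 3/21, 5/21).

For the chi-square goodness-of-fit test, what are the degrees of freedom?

degrees of freedom = 5

df = k − 1 = 6 − 1 = 5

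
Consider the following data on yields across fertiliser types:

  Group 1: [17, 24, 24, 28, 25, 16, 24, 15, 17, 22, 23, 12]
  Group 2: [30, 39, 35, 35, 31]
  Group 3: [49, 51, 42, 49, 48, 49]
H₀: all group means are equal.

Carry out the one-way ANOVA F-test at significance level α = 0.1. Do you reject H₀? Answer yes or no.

reject H₀: yes

Group means [20.58, 34.00, 48.00], grand mean 30.652
SSB = Σnᵢ(x̄ᵢ−x̄)² = 3078.301; SSW = ΣΣ(x−x̄ᵢ)² = 368.917
MSB = 3078.301/2 = 1539.1504; MSW = 368.917/20 = 18.4458
F = MSB/MSW = 83.4416
df = (2, 20)
p-value (upper-tail) = 0.00000
At α=0.1: p < α → reject H₀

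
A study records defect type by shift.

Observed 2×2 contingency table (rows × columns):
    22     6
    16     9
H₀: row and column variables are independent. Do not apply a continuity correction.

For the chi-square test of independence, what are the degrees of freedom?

df = (r−1)(c−1) = (2−1)·(2−1) = 1

degrees of freedom = 1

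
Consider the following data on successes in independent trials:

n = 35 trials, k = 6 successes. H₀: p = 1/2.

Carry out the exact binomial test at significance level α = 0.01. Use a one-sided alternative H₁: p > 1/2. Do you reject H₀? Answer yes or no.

reject H₀: no

Exact binomial: n=35, k=6, p₀=1/2=0.5000
P(X≥6) from Σ C(n,i)·p₀^i·(1−p₀)^(n−i)
p-value (one-sided, H₁ greater) = 0.99999
At α=0.01: p ≥ α → fail to reject H₀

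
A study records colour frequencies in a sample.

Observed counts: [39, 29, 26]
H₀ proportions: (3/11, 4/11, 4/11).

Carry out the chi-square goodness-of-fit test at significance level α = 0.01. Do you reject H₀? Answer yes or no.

reject H₀: yes

n = 94; E_i = n·p_i = [25.64, 34.18, 34.18]
χ² = (39−25.64)²/25.64 + (29−34.18)²/34.18 + (26−34.18)²/34.18 = 9.7101
df = 2
p-value (upper-tail) = 0.00779
At α=0.01: p < α → reject H₀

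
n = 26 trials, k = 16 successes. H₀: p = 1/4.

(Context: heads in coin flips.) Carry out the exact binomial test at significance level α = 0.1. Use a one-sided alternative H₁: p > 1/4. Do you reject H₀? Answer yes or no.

Exact binomial: n=26, k=16, p₀=1/4=0.2500
P(X≥16) from Σ C(n,i)·p₀^i·(1−p₀)^(n−i)
p-value (one-sided, H₁ greater) = 0.00009
At α=0.1: p < α → reject H₀

reject H₀: yes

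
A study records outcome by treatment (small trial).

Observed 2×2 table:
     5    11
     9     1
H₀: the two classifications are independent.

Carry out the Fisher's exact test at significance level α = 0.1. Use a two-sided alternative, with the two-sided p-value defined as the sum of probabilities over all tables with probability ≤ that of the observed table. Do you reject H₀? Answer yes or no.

reject H₀: yes

Margins: r₁=16, r₂=10, c₁=14, c₂=12, n=26
p_obs = C(16,5)·C(10,9)/C(26,14); sum pmf over tables with pmf ≤ p_obs
p-value (two-sided) = 0.00530
At α=0.1: p < α → reject H₀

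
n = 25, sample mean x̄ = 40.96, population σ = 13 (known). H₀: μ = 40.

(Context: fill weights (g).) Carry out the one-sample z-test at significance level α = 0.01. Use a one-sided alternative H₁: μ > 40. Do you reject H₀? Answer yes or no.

reject H₀: no

SE = σ/√n = 13/√25 = 2.6000
z = (x̄−μ₀)/SE = (40.96−40)/2.6000 = 0.3692
p-value (one-sided, H₁ greater) = 0.35598
At α=0.01: p ≥ α → fail to reject H₀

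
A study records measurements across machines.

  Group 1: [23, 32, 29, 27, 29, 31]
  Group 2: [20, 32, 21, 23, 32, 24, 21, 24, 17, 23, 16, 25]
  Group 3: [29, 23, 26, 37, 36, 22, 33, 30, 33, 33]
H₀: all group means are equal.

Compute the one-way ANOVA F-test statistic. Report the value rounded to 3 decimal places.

Group means [28.50, 23.17, 30.20], grand mean 26.821
SSB = Σnᵢ(x̄ᵢ−x̄)² = 291.340; SSW = ΣΣ(x−x̄ᵢ)² = 562.767
MSB = 291.340/2 = 145.6702; MSW = 562.767/25 = 22.5107
F = MSB/MSW = 6.4712
df = (2, 25)

test statistic = 6.471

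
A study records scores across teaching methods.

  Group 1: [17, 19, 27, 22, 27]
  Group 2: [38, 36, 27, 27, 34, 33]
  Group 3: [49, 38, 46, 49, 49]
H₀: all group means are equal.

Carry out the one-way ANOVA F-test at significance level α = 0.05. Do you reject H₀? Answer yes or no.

Group means [22.40, 32.50, 46.20], grand mean 33.625
SSB = Σnᵢ(x̄ᵢ−x̄)² = 1428.250; SSW = ΣΣ(x−x̄ᵢ)² = 279.500
MSB = 1428.250/2 = 714.1250; MSW = 279.500/13 = 21.5000
F = MSB/MSW = 33.2151
df = (2, 13)
p-value (upper-tail) = 0.00001
At α=0.05: p < α → reject H₀

reject H₀: yes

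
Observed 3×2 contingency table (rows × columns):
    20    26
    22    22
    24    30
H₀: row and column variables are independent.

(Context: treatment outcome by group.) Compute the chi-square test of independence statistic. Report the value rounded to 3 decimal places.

test statistic = 0.452

Row totals [46, 44, 54], col totals [66, 78], n=144
χ² = (20−21.08)²/21.08 + (26−24.92)²/24.92 + (22−20.17)²/20.17 + (22−23.83)²/23.83 + (24−24.75)²/24.75 + (30−29.25)²/29.25 = 0.4524
df = 2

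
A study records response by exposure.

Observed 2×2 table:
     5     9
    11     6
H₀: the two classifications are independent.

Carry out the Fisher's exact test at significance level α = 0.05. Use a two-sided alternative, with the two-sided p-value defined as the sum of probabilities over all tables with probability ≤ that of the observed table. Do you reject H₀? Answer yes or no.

reject H₀: no

Margins: r₁=14, r₂=17, c₁=16, c₂=15, n=31
p_obs = C(14,5)·C(17,11)/C(31,16); sum pmf over tables with pmf ≤ p_obs
p-value (two-sided) = 0.15561
At α=0.05: p ≥ α → fail to reject H₀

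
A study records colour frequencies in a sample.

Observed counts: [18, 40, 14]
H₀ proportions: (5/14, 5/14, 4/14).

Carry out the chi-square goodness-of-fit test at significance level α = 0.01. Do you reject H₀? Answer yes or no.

n = 72; E_i = n·p_i = [25.71, 25.71, 20.57]
χ² = (18−25.71)²/25.71 + (40−25.71)²/25.71 + (14−20.57)²/20.57 = 12.3500
df = 2
p-value (upper-tail) = 0.00208
At α=0.01: p < α → reject H₀

reject H₀: yes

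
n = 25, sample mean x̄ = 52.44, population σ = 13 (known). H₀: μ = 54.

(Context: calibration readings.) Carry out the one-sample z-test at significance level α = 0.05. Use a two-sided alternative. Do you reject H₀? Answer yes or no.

reject H₀: no

SE = σ/√n = 13/√25 = 2.6000
z = (x̄−μ₀)/SE = (52.44−54)/2.6000 = -0.6000
p-value (two-sided) = 0.54851
At α=0.05: p ≥ α → fail to reject H₀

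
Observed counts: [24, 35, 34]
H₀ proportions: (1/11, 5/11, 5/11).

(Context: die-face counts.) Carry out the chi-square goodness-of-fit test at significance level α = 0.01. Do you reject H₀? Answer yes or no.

reject H₀: yes

n = 93; E_i = n·p_i = [8.45, 42.27, 42.27]
χ² = (24−8.45)²/8.45 + (35−42.27)²/42.27 + (34−42.27)²/42.27 = 31.4538
df = 2
p-value (upper-tail) = 0.00000
At α=0.01: p < α → reject H₀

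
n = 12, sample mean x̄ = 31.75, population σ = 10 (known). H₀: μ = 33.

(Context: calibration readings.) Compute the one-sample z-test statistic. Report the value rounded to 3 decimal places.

SE = σ/√n = 10/√12 = 2.8868
z = (x̄−μ₀)/SE = (31.75−33)/2.8868 = -0.4330

test statistic = -0.433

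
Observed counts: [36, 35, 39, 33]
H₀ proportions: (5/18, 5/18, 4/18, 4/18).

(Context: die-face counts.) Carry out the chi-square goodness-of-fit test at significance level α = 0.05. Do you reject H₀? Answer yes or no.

n = 143; E_i = n·p_i = [39.72, 39.72, 31.78, 31.78]
χ² = (36−39.72)²/39.72 + (35−39.72)²/39.72 + (39−31.78)²/31.78 + (33−31.78)²/31.78 = 2.5986
df = 3
p-value (upper-tail) = 0.45773
At α=0.05: p ≥ α → fail to reject H₀

reject H₀: no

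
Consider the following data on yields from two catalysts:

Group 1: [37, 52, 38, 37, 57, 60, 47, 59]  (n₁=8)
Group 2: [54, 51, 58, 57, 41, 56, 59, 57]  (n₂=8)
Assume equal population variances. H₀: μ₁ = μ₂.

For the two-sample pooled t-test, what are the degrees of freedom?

degrees of freedom = 14

df = n₁ + n₂ − 2 = 8 + 8 − 2 = 14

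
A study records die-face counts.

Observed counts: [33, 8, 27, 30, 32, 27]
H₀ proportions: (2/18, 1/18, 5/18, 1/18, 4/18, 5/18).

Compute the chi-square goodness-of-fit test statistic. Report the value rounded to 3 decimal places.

test statistic = 78.731

n = 157; E_i = n·p_i = [17.44, 8.72, 43.61, 8.72, 34.89, 43.61]
χ² = (33−17.44)²/17.44 + (8−8.72)²/8.72 + (27−43.61)²/43.61 + (30−8.72)²/8.72 + (32−34.89)²/34.89 + (27−43.61)²/43.61 = 78.7312
df = 5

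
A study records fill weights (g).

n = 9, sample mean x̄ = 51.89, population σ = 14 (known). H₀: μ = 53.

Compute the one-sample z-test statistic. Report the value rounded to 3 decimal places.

SE = σ/√n = 14/√9 = 4.6667
z = (x̄−μ₀)/SE = (51.89−53)/4.6667 = -0.2379

test statistic = -0.238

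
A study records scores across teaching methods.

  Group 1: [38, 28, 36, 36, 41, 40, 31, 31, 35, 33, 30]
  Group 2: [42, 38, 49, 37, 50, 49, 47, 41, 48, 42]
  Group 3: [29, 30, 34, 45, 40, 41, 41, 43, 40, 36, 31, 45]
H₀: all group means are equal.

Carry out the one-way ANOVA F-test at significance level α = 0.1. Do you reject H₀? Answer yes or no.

reject H₀: yes

Group means [34.45, 44.30, 37.92], grand mean 38.697
SSB = Σnᵢ(x̄ᵢ−x̄)² = 519.226; SSW = ΣΣ(x−x̄ᵢ)² = 753.744
MSB = 519.226/2 = 259.6129; MSW = 753.744/30 = 25.1248
F = MSB/MSW = 10.3329
df = (2, 30)
p-value (upper-tail) = 0.00039
At α=0.1: p < α → reject H₀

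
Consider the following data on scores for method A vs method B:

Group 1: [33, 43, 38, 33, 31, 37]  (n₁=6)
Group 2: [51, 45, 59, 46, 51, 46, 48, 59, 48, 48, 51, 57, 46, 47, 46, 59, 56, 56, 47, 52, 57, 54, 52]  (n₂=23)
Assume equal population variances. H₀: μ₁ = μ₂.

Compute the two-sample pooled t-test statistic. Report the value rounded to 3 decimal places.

test statistic = -7.097

x̄₁=35.833, s₁=4.401, n₁=6
x̄₂=51.348, s₂=4.849, n₂=23
s_p² = [5·4.401² + 22·4.849²]/27 = 22.7426
SE = √(s_p²·(1/6+1/23)) = 2.1861
t = (35.833−51.348)/2.1861 = -7.0967
df = 27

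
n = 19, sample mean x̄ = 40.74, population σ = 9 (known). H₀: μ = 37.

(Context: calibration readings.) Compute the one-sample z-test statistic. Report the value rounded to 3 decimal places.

test statistic = 1.811

SE = σ/√n = 9/√19 = 2.0647
z = (x̄−μ₀)/SE = (40.74−37)/2.0647 = 1.8114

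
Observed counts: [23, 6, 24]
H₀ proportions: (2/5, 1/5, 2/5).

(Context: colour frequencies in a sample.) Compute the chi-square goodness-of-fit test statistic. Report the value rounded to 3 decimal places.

test statistic = 2.519

n = 53; E_i = n·p_i = [21.20, 10.60, 21.20]
χ² = (23−21.20)²/21.20 + (6−10.60)²/10.60 + (24−21.20)²/21.20 = 2.5189
df = 2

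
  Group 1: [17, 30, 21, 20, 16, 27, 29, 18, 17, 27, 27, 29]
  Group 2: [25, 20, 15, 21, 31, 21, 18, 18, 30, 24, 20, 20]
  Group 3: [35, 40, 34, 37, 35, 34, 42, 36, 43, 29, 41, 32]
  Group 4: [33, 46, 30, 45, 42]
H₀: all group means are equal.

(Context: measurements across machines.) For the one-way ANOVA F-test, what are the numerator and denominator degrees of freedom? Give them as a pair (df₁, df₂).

k = 4 groups, N = 41 total
df = (k−1, N−k) = (4−1, 41−4) = (3, 37)

degrees of freedom = [3, 37]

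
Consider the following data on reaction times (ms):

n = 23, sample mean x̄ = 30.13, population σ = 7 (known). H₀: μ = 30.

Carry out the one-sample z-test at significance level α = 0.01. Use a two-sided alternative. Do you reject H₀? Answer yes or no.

reject H₀: no

SE = σ/√n = 7/√23 = 1.4596
z = (x̄−μ₀)/SE = (30.13−30)/1.4596 = 0.0891
p-value (two-sided) = 0.92903
At α=0.01: p ≥ α → fail to reject H₀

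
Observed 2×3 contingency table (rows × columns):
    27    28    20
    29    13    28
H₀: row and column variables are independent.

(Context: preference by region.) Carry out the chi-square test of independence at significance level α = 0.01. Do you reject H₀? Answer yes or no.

reject H₀: no

Row totals [75, 70], col totals [56, 41, 48], n=145
χ² = (27−28.97)²/28.97 + (28−21.21)²/21.21 + (20−24.83)²/24.83 + (29−27.03)²/27.03 + (13−19.79)²/19.79 + (28−23.17)²/23.17 = 6.7282
df = 2
p-value (upper-tail) = 0.03459
At α=0.01: p ≥ α → fail to reject H₀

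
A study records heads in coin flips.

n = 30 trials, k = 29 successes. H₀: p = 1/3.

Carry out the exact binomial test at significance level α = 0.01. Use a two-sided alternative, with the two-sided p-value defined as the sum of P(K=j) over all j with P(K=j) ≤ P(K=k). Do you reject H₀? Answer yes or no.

Exact binomial: n=30, k=29, p₀=1/3=0.3333
P(X=j) = C(n,j)·p₀^j·(1−p₀)^(n−j); p = Σ P(X=j) over j with P(X=j) ≤ P(X=29)
p-value (two-sided) = 0.00000
At α=0.01: p < α → reject H₀

reject H₀: yes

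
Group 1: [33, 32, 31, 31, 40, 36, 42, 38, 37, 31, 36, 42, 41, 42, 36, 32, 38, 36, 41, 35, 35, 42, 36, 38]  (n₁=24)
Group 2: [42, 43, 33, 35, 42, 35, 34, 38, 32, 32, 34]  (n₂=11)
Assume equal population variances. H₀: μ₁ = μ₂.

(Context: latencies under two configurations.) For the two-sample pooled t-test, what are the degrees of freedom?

degrees of freedom = 33

df = n₁ + n₂ − 2 = 24 + 11 − 2 = 33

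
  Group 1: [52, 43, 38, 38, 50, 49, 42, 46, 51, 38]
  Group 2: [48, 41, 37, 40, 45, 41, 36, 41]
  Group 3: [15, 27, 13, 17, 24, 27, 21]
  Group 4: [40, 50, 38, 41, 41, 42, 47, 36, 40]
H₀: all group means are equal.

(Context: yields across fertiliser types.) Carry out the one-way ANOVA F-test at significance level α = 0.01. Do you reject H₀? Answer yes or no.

reject H₀: yes

Group means [44.70, 41.12, 20.57, 41.67], grand mean 38.088
SSB = Σnᵢ(x̄ᵢ−x̄)² = 2774.046; SSW = ΣΣ(x−x̄ᵢ)² = 738.689
MSB = 2774.046/3 = 924.6820; MSW = 738.689/30 = 24.6230
F = MSB/MSW = 37.5536
df = (3, 30)
p-value (upper-tail) = 0.00000
At α=0.01: p < α → reject H₀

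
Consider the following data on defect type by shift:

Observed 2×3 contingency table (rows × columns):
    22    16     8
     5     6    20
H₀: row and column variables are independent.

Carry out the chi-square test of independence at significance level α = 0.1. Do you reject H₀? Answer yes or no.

reject H₀: yes

Row totals [46, 31], col totals [27, 22, 28], n=77
χ² = (22−16.13)²/16.13 + (16−13.14)²/13.14 + (8−16.73)²/16.73 + (5−10.87)²/10.87 + (6−8.86)²/8.86 + (20−11.27)²/11.27 = 18.1591
df = 2
p-value (upper-tail) = 0.00011
At α=0.1: p < α → reject H₀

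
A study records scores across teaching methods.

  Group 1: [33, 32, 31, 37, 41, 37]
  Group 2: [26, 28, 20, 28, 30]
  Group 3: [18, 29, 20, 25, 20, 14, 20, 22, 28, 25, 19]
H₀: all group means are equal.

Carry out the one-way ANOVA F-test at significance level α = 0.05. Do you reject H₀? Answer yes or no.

reject H₀: yes

Group means [35.17, 26.40, 21.82], grand mean 26.500
SSB = Σnᵢ(x̄ᵢ−x̄)² = 691.830; SSW = ΣΣ(x−x̄ᵢ)² = 335.670
MSB = 691.830/2 = 345.9152; MSW = 335.670/19 = 17.6668
F = MSB/MSW = 19.5799
df = (2, 19)
p-value (upper-tail) = 0.00002
At α=0.05: p < α → reject H₀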